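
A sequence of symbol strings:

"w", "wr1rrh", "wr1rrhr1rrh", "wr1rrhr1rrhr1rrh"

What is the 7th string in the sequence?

wr1rrhr1rrhr1rrhr1rrhr1rrhr1rrh

Every step adds r1rrh to the end: s(k+1) = s(k)·r1rrh.
From wr1rrhr1rrhr1rrh, 3 further steps: wr1rrhr1rrhr1rrh → wr1rrhr1rrhr1rrhr1rrh → wr1rrhr1rrhr1rrhr1rrhr1rrh → (answer).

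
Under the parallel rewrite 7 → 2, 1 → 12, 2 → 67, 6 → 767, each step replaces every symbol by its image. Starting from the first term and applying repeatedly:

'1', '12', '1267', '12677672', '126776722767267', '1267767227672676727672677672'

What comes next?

Rewriting the 28 symbols of 1267767227672676727672677672 one by one yields 12 67 767 2 2 767 2 67 67 2 767 2 67 767 2 767 2 67 2 767 2 67 767 2 2 767 2 67; concatenated:

1267767227672676727672677672767267276726776722767267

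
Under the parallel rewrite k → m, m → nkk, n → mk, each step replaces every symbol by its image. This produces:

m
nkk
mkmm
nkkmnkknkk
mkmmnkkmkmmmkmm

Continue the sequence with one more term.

Rewriting the 15 symbols of mkmmnkkmkmmmkmm one by one yields nkk m nkk nkk mk m m nkk m nkk nkk nkk m nkk nkk; concatenated:

nkkmnkknkkmkmmnkkmnkknkknkkmnkknkk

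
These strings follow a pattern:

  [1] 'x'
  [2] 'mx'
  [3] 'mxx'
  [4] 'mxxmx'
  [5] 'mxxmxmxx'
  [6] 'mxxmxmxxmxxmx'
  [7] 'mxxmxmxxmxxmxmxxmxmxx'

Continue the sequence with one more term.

Each term (from the third on) is the previous term followed by the one before it: term 3 = mx·x = mxx.
The next term joins mxxmxmxxmxxmxmxxmxmxx and mxxmxmxxmxxmx.

mxxmxmxxmxxmxmxxmxmxxmxxmxmxxmxxmx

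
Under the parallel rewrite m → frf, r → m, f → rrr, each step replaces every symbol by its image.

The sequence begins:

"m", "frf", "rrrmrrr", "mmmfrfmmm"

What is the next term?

Expanding mmmfrfmmm: m→frf, m→frf, m→frf, f→rrr, r→m, f→rrr, m→frf, m→frf, m→frf. Concatenated: frf frf frf rrr m rrr frf frf frf.

frffrffrfrrrmrrrfrffrffrf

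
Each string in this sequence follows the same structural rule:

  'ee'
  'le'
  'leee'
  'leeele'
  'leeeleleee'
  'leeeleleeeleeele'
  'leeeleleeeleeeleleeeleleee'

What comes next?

leeeleleeeleeeleleeeleleeeleeeleleeeleeele

From term 3 onward, concatenate the last term with the second-to-last: le·ee = leee, leee·le = leeele, …
Continuing: leeeleleeeleeeleleeeleleee · leeeleleeeleeele gives term 8.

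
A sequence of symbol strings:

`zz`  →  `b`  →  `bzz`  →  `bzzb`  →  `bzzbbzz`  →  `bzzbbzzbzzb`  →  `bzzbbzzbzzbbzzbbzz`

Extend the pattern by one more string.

bzzbbzzbzzbbzzbbzzbzzbbzzbzzb

Each term (from the third on) is the previous term followed by the one before it: term 3 = b·zz = bzz.
The next term joins bzzbbzzbzzbbzzbbzz and bzzbbzzbzzb.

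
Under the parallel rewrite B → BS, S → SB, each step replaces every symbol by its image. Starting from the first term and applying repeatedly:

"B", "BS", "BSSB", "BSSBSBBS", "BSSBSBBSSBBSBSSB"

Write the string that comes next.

φ(BSSBSBBSSBBSBSSB) expands symbol-by-symbol to BS SB SB BS SB BS BS SB SB BS BS SB BS SB SB BS; joining the 16 pieces gives the next term.

BSSBSBBSSBBSBSSBSBBSBSSBBSSBSBBS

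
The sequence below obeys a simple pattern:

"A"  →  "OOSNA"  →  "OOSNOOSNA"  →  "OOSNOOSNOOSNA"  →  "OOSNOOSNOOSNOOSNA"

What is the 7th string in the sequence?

The strings grow by a fixed prefix OOSN each time.
From OOSNOOSNOOSNOOSNA, 2 further steps: OOSNOOSNOOSNOOSNA → OOSNOOSNOOSNOOSNOOSNA → (answer).

OOSNOOSNOOSNOOSNOOSNOOSNA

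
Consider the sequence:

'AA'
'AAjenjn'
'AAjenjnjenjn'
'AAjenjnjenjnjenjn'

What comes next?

Each term is the previous one with jenjn appended.
One more step from AAjenjnjenjnjenjn gives the answer.

AAjenjnjenjnjenjnjenjn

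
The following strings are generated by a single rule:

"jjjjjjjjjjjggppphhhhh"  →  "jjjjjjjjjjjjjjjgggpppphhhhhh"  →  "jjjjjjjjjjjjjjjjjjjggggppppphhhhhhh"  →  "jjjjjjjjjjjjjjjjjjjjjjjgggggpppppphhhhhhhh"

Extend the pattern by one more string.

Reading off run lengths: j runs 11, 15, 19, 23; g runs 2, 3, 4, 5; p runs 3, 4, 5, 6; h runs 5, 6, 7, 8 — each is linear in n, where the shown terms are n = 2, 3, 4, 5.
For the next term, n = 6, so the run lengths are 27, 6, 7, 9.

jjjjjjjjjjjjjjjjjjjjjjjjjjjggggggppppppphhhhhhhhh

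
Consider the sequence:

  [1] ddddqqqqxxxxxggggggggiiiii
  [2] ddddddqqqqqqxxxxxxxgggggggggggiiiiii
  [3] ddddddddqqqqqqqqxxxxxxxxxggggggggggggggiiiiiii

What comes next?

Term n consists of 2n d's, followed by 2n q's, followed by 2n+1 x's, followed by 3n+2 g's, followed by n+3 i's, where the shown terms are n = 2, 3, 4.
Setting n = 5 gives 10, 10, 11, 17, 8 characters in each block.

ddddddddddqqqqqqqqqqxxxxxxxxxxxgggggggggggggggggiiiiiiii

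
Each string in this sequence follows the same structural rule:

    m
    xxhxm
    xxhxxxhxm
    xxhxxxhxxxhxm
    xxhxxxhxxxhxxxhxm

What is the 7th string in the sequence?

xxhxxxhxxxhxxxhxxxhxxxhxm

Every step adds xxhx at the front: s(k+1) = xxhx·s(k).
From xxhxxxhxxxhxxxhxm, 2 further steps: xxhxxxhxxxhxxxhxm → xxhxxxhxxxhxxxhxxxhxm → (answer).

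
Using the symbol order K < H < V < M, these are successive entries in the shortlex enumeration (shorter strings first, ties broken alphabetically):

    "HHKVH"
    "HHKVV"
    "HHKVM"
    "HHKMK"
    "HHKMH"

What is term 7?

Continuing the enumeration 2 steps past HHKMH: HHKMH → HHKMV → (answer).

HHKMM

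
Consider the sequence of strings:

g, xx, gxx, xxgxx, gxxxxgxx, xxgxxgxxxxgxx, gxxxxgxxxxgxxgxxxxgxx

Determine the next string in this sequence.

This is a Fibonacci-style word recurrence s(k) = s(k−2)·s(k−1): e.g. g·xx = gxx.
So term 8 is xxgxxgxxxxgxx·gxxxxgxxxxgxxgxxxxgxx.

xxgxxgxxxxgxxgxxxxgxxxxgxxgxxxxgxx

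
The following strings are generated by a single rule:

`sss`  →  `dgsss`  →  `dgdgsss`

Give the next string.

Every step adds dg at the front: s(k+1) = dg·s(k).
One more step from dgdgsss gives the answer.

dgdgdgsss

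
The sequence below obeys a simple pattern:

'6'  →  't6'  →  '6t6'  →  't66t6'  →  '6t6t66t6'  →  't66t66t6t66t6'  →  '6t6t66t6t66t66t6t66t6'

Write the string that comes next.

Each term (from the third on) is the two preceding terms concatenated in order: term 3 = 6·t6 = 6t6.
The next term joins t66t66t6t66t6 and 6t6t66t6t66t66t6t66t6.

t66t66t6t66t66t6t66t6t66t66t6t66t6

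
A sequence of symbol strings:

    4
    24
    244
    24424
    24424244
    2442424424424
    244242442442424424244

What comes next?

Each term (from the third on) is the previous term followed by the one before it: term 3 = 24·4 = 244.
So term 8 is 244242442442424424244·2442424424424.

2442424424424244242442442424424424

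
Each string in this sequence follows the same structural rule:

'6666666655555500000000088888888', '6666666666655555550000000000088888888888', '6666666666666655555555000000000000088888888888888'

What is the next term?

Reading off run lengths: 6 runs 8, 11, 14; 5 runs 6, 7, 8; 0 runs 9, 11, 13; 8 runs 8, 11, 14 — each is linear in n, where the shown terms are n = 3, 4, 5.
For the next term, n = 6, so the run lengths are 17, 9, 15, 17.

6666666666666666655555555500000000000000088888888888888888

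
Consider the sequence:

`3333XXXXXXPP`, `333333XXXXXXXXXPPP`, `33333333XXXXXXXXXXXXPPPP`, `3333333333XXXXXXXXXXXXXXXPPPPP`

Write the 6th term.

33333333333333XXXXXXXXXXXXXXXXXXXXXPPPPPPP

Reading off run lengths: 3 runs 4, 6, 8, 10; X runs 6, 9, 12, 15; P runs 2, 3, 4, 5 — each is linear in n, where the shown terms are n = 2, 3, 4, 5.
For term 6, n = 7, so the run lengths are 14, 21, 7.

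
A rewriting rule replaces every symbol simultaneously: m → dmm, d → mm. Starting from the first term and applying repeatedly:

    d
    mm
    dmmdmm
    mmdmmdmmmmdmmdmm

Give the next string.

dmmdmmmmdmmdmmmmdmmdmmdmmdmmmmdmmdmmmmdmmdmm

Applying the rule to each of the 16 symbols of mmdmmdmmmmdmmdmm gives the pieces dmm dmm mm dmm dmm mm dmm dmm dmm dmm mm dmm dmm mm dmm dmm, which concatenate to the answer.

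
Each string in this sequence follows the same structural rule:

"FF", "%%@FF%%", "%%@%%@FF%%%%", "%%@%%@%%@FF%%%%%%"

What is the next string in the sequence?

%%@%%@%%@%%@FF%%%%%%%%

Every step adds %%@ to the front and %% to the end of the previous string.
So the next term is %%@·%%@%%@%%@FF%%%%%%·%%.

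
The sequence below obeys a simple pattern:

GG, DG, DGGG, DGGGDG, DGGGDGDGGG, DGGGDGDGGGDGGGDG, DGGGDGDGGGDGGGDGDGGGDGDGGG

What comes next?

From term 3 onward, concatenate the last term with the second-to-last: DG·GG = DGGG, DGGG·DG = DGGGDG, …
The next term joins DGGGDGDGGGDGGGDGDGGGDGDGGG and DGGGDGDGGGDGGGDG.

DGGGDGDGGGDGGGDGDGGGDGDGGGDGGGDGDGGGDGGGDG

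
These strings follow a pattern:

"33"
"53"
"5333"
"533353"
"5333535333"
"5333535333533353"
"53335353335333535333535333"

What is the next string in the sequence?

Each term (from the third on) is the previous term followed by the one before it: term 3 = 53·33 = 5333.
So term 8 is 53335353335333535333535333·5333535333533353.

533353533353335353335353335333535333533353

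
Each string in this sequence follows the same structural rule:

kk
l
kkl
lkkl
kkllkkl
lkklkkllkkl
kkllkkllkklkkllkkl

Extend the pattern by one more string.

Each term (from the third on) is the two preceding terms concatenated in order: term 3 = kk·l = kkl.
The next term joins lkklkkllkkl and kkllkkllkklkkllkkl.

lkklkkllkklkkllkkllkklkkllkkl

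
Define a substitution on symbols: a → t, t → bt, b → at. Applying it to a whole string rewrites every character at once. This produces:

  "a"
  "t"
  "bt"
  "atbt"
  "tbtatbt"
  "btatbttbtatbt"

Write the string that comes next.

atbttbtatbtbtatbttbtatbt

Replace each of the 13 characters of btatbttbtatbt in place — at bt t bt at bt bt at bt t bt at bt — and concatenate.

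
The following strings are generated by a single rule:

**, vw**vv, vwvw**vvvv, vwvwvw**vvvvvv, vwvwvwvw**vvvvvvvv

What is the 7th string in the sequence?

Each term wraps the previous one in vw on the left and vv on the right.
From vwvwvwvw**vvvvvvvv, 2 further steps: vwvwvwvw**vvvvvvvv → vwvwvwvwvw**vvvvvvvvvv → (answer).

vwvwvwvwvwvw**vvvvvvvvvvvv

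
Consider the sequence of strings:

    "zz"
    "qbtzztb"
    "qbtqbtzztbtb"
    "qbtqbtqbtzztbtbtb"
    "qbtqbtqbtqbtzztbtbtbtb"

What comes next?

Each term wraps the previous one in qbt on the left and tb on the right.
Applying this once more to qbtqbtqbtqbtzztbtbtbtb:

qbtqbtqbtqbtqbtzztbtbtbtbtb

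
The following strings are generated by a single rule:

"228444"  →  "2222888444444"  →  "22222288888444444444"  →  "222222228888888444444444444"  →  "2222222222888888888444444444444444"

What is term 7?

Reading off run lengths: 2 runs 2, 4, 6, 8, 10; 8 runs 1, 3, 5, 7, 9; 4 runs 3, 6, 9, 12, 15 — each is linear in n (n = 1, 2, …).
At n = 7 the blocks have lengths 14, 13, 21.

222222222222228888888888888444444444444444444444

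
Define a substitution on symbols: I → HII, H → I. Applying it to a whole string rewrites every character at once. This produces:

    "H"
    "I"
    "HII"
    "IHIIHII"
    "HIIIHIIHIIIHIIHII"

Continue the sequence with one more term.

IHIIHIIHIIIHIIHIIIHIIHIIHIIIHIIHIIIHIIHII

Applying the rule to each of the 17 symbols of HIIIHIIHIIIHIIHII gives the pieces I HII HII HII I HII HII I HII HII HII I HII HII I HII HII, which concatenate to the answer.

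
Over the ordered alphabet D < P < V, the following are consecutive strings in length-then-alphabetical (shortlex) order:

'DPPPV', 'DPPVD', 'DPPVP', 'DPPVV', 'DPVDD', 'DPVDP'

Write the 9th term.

Stepping forward 3 times from DPVDP: DPVDP → DPVDV → DPVPD, then the target.

DPVPP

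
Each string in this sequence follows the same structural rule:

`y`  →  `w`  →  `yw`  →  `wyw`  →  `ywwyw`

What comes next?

This is a Fibonacci-style word recurrence s(k) = s(k−2)·s(k−1): e.g. y·w = yw.
The next term joins wyw and ywwyw.

wywywwyw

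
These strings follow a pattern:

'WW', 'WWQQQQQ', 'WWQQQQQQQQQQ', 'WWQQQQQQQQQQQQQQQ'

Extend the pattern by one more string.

Each term is the previous one with QQQQQ appended.
Applying this once more to WWQQQQQQQQQQQQQQQ:

WWQQQQQQQQQQQQQQQQQQQQ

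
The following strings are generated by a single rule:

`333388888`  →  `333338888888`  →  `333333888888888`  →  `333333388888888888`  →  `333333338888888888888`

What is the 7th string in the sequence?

333333333388888888888888888

Each string has the form 3^{n+2} 8^{2n+1}, where the shown terms are n = 2, 3, 4, 5, 6.
At n = 8 the blocks have lengths 10, 17.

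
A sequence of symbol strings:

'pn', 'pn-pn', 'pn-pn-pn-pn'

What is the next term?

Each string is two copies of the previous one joined by '-'.
One more doubling of pn-pn-pn-pn gives the answer.

pn-pn-pn-pn-pn-pn-pn-pn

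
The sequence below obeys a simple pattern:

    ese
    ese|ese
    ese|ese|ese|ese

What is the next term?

s(k+1) = s(k)·|·s(k) — each term doubles the last with '|' between the halves.
Doubling ese|ese|ese|ese with '|' between the halves:

ese|ese|ese|ese|ese|ese|ese|ese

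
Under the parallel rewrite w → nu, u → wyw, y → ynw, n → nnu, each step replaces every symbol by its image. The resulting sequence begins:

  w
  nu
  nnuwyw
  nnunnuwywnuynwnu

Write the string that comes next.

Rewriting the 16 symbols of nnunnuwywnuynwnu one by one yields nnu nnu wyw nnu nnu wyw nu ynw nu nnu wyw ynw nnu nu nnu wyw; concatenated:

nnunnuwywnnunnuwywnuynwnunnuwywynwnnununnuwyw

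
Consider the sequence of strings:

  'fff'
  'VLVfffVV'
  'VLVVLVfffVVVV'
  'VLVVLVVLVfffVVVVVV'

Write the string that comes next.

s(k+1) = VLV·s(k)·VV, so each term gains VLV as a prefix and VV as a suffix.
So the next term is VLV·VLVVLVVLVfffVVVVVV·VV.

VLVVLVVLVVLVfffVVVVVVVV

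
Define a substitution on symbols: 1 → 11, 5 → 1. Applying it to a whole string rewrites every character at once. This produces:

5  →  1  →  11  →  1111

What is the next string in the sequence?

11111111

Expanding 1111: 1→11, 1→11, 1→11, 1→11. Concatenated: 11 11 11 11.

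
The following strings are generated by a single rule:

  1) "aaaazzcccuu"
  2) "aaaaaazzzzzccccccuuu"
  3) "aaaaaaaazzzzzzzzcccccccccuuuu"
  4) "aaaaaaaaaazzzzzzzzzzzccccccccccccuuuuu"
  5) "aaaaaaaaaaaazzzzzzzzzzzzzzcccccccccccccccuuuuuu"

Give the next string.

Term n consists of 2n+2 a's, followed by 3n-1 z's, followed by 3n c's, followed by n+1 u's (n = 1, 2, …).
At n = 6 the blocks have lengths 14, 17, 18, 7.

aaaaaaaaaaaaaazzzzzzzzzzzzzzzzzccccccccccccccccccuuuuuuu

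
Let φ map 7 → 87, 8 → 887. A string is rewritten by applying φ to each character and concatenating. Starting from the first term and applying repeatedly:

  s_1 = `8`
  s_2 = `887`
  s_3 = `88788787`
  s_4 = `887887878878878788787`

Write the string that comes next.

8878878788788787887878878878788788787887878878878788787

Applying the rule to each of the 21 symbols of 887887878878878788787 gives the pieces 887 887 87 887 887 87 887 87 887 887 87 887 887 87 887 87 887 887 87 887 87, which concatenate to the answer.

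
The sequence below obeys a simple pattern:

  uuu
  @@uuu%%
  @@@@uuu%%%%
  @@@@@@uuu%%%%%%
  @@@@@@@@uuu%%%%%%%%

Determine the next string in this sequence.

Every step adds @@ to the front and %% to the end of the previous string.
Applying this once more to @@@@@@@@uuu%%%%%%%%:

@@@@@@@@@@uuu%%%%%%%%%%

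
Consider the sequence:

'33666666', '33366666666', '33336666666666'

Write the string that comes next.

33333666666666666

Each string has the form 3^{n-1} 6^{2n}, where the shown terms are n = 3, 4, 5.
At n = 6 the blocks have lengths 5, 12.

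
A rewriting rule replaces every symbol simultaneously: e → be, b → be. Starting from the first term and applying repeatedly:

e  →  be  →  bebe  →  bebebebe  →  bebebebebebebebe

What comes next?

bebebebebebebebebebebebebebebebe

Applying the rule to each of the 16 symbols of bebebebebebebebe gives the pieces be be be be be be be be be be be be be be be be, which concatenate to the answer.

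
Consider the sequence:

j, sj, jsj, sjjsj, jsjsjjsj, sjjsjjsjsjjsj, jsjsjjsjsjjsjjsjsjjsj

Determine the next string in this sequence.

This is a Fibonacci-style word recurrence s(k) = s(k−2)·s(k−1): e.g. j·sj = jsj.
So term 8 is sjjsjjsjsjjsj·jsjsjjsjsjjsjjsjsjjsj.

sjjsjjsjsjjsjjsjsjjsjsjjsjjsjsjjsj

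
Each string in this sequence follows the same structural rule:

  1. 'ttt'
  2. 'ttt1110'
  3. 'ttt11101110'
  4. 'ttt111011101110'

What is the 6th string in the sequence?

Every step adds 1110 to the end: s(k+1) = s(k)·1110.
From ttt111011101110, 2 further steps: ttt111011101110 → ttt1110111011101110 → (answer).

ttt11101110111011101110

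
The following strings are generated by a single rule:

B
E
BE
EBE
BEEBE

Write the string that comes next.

This is a Fibonacci-style word recurrence s(k) = s(k−2)·s(k−1): e.g. B·E = BE.
Continuing: EBE · BEEBE gives term 6.

EBEBEEBE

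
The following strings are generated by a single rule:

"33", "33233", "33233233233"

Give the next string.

Each string is two copies of the previous one joined by '2'.
So the next term is two copies of 33233233233 with '2' between the halves.

33233233233233233233233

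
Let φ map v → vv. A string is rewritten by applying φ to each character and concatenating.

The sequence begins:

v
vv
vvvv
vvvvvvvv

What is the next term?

Expanding vvvvvvvv: v→vv, v→vv, v→vv, v→vv, v→vv, v→vv, v→vv, v→vv. Concatenated: vv vv vv vv vv vv vv vv.

vvvvvvvvvvvvvvvv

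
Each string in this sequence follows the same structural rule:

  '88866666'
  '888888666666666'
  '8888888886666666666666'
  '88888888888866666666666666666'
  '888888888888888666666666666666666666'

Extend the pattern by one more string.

8888888888888888886666666666666666666666666

Each string has the form 8^{3n} 6^{4n+1} (n = 1, 2, …).
Setting n = 6 gives 18, 25 characters in each block.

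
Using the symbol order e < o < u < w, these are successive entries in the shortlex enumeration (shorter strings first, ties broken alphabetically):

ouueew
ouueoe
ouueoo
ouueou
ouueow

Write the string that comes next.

The successor of ouueow increments the rightmost position that isn't already w and resets every position after it to e.

ouueue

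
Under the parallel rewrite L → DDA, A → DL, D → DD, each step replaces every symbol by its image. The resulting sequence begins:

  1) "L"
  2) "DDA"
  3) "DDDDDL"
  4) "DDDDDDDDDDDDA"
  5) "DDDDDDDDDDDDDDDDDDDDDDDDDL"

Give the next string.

DDDDDDDDDDDDDDDDDDDDDDDDDDDDDDDDDDDDDDDDDDDDDDDDDDDDA

Applying the rule to each of the 26 symbols of DDDDDDDDDDDDDDDDDDDDDDDDDL gives the pieces DD DD DD DD DD DD DD DD DD DD DD DD DD DD DD DD DD DD DD DD DD DD DD DD DD DDA, which concatenate to the answer.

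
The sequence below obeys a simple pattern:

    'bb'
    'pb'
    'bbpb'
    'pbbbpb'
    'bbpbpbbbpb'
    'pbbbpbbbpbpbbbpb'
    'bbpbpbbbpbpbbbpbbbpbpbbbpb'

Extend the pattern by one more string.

pbbbpbbbpbpbbbpbbbpbpbbbpbpbbbpbbbpbpbbbpb

This is a Fibonacci-style word recurrence s(k) = s(k−2)·s(k−1): e.g. bb·pb = bbpb.
So term 8 is pbbbpbbbpbpbbbpb·bbpbpbbbpbpbbbpbbbpbpbbbpb.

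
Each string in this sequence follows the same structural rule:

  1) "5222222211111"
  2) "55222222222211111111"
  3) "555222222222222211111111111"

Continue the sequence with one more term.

Term n consists of n-1 5's, followed by 3n+1 2's, followed by 3n-1 1's, where the shown terms are n = 2, 3, 4.
For the next term, n = 5, so the run lengths are 4, 16, 14.

5555222222222222222211111111111111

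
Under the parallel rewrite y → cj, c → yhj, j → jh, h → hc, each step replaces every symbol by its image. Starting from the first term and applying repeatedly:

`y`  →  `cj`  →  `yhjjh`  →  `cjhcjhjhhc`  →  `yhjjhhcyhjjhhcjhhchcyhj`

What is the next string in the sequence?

cjhcjhjhhchcyhjcjhcjhjhhchcyhjjhhchcyhjhcyhjcjhcjh

Replace each of the 23 characters of yhjjhhcyhjjhhcjhhchcyhj in place — cj hc jh jh hc hc yhj cj hc jh jh hc hc yhj jh hc hc yhj hc yhj cj hc jh — and concatenate.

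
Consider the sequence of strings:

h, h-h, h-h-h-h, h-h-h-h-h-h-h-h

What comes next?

Each string is two copies of the previous one joined by '-'.
One more doubling of h-h-h-h-h-h-h-h gives the answer.

h-h-h-h-h-h-h-h-h-h-h-h-h-h-h-h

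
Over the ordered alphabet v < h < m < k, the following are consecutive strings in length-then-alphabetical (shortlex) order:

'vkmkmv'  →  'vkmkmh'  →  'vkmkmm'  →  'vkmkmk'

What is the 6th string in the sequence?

vkmkkh

Stepping forward 2 times from vkmkmk: vkmkmk → vkmkkv, then the target.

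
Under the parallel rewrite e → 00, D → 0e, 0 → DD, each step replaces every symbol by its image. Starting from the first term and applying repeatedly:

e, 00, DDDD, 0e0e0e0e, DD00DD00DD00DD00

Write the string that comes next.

Applying the rule to each of the 16 symbols of DD00DD00DD00DD00 gives the pieces 0e 0e DD DD 0e 0e DD DD 0e 0e DD DD 0e 0e DD DD, which concatenate to the answer.

0e0eDDDD0e0eDDDD0e0eDDDD0e0eDDDD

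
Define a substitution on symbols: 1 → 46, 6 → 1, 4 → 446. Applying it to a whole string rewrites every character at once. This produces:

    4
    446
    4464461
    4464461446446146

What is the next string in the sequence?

Applying the rule to each of the 16 symbols of 4464461446446146 gives the pieces 446 446 1 446 446 1 46 446 446 1 446 446 1 46 446 1, which concatenate to the answer.

446446144644614644644614464461464461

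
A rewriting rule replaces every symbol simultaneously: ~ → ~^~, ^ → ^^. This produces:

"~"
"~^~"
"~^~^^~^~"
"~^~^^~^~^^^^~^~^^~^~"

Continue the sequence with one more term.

Replace each of the 20 characters of ~^~^^~^~^^^^~^~^^~^~ in place — ~^~ ^^ ~^~ ^^ ^^ ~^~ ^^ ~^~ ^^ ^^ ^^ ^^ ~^~ ^^ ~^~ ^^ ^^ ~^~ ^^ ~^~ — and concatenate.

~^~^^~^~^^^^~^~^^~^~^^^^^^^^~^~^^~^~^^^^~^~^^~^~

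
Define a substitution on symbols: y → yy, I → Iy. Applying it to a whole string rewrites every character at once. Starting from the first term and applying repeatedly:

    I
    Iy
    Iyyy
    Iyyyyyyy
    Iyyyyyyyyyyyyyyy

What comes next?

Iyyyyyyyyyyyyyyyyyyyyyyyyyyyyyyy

Applying the rule to each of the 16 symbols of Iyyyyyyyyyyyyyyy gives the pieces Iy yy yy yy yy yy yy yy yy yy yy yy yy yy yy yy, which concatenate to the answer.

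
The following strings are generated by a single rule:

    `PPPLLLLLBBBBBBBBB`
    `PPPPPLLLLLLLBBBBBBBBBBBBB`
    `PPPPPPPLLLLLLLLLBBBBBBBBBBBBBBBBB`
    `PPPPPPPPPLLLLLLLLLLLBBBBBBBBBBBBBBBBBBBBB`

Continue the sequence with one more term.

The n-th term is 2n-1 P's then 2n+1 L's then 4n+1 B's, where the shown terms are n = 2, 3, 4, 5.
Setting n = 6 gives 11, 13, 25 characters in each block.

PPPPPPPPPPPLLLLLLLLLLLLLBBBBBBBBBBBBBBBBBBBBBBBBB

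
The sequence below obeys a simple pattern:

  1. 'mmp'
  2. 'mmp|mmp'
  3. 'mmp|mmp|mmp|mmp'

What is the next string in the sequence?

Every step duplicates the string with '|' between the halves.
Doubling mmp|mmp|mmp|mmp with '|' between the halves:

mmp|mmp|mmp|mmp|mmp|mmp|mmp|mmp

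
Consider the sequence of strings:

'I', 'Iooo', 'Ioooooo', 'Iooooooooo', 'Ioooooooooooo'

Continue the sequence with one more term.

Each term is the previous one with ooo appended.
One more step from Ioooooooooooo gives the answer.

Iooooooooooooooo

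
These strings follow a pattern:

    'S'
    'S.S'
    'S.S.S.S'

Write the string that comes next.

S.S.S.S.S.S.S.S

Every step duplicates the string with '.' between the halves.
So the next term is two copies of S.S.S.S with '.' between the halves.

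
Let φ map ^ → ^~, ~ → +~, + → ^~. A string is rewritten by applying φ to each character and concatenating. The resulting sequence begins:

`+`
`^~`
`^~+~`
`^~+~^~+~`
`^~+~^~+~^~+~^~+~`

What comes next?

Rewriting the 16 symbols of ^~+~^~+~^~+~^~+~ one by one yields ^~ +~ ^~ +~ ^~ +~ ^~ +~ ^~ +~ ^~ +~ ^~ +~ ^~ +~; concatenated:

^~+~^~+~^~+~^~+~^~+~^~+~^~+~^~+~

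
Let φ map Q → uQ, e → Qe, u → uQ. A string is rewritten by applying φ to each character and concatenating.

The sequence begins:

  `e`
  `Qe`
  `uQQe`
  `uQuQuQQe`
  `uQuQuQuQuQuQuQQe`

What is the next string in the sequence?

Applying the rule to each of the 16 symbols of uQuQuQuQuQuQuQQe gives the pieces uQ uQ uQ uQ uQ uQ uQ uQ uQ uQ uQ uQ uQ uQ uQ Qe, which concatenate to the answer.

uQuQuQuQuQuQuQuQuQuQuQuQuQuQuQQe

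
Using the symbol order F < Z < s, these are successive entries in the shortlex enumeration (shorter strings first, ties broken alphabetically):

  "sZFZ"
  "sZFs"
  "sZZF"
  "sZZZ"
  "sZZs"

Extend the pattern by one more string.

sZsF

Treat sZZs as a base-3 numeral over the given alphabet and add one, carrying through any trailing s's.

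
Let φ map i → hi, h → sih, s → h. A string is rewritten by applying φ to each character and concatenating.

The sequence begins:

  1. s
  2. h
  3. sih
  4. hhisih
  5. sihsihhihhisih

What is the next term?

Rewriting the 14 symbols of sihsihhihhisih one by one yields h hi sih h hi sih sih hi sih sih hi h hi sih; concatenated:

hhisihhhisihsihhisihsihhihhisih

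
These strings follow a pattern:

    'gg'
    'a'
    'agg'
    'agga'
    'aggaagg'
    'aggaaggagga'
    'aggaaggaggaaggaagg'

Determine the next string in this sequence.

From term 3 onward, concatenate the last term with the second-to-last: a·gg = agg, agg·a = agga, …
The next term joins aggaaggaggaaggaagg and aggaaggagga.

aggaaggaggaaggaaggaggaaggagga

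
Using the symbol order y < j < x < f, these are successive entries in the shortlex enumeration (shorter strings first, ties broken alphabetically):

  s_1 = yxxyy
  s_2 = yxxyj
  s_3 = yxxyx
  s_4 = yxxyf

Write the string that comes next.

The successor of yxxyf increments the rightmost position that isn't already f and resets every position after it to y.

yxxjy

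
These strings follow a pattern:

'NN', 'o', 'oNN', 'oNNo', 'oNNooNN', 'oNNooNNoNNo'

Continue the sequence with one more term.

Each term (from the third on) is the previous term followed by the one before it: term 3 = o·NN = oNN.
So term 7 is oNNooNNoNNo·oNNooNN.

oNNooNNoNNooNNooNN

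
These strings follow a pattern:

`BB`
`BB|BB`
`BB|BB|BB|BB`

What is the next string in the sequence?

Every step duplicates the string with '|' between the halves.
So the next term is two copies of BB|BB|BB|BB with '|' between the halves.

BB|BB|BB|BB|BB|BB|BB|BB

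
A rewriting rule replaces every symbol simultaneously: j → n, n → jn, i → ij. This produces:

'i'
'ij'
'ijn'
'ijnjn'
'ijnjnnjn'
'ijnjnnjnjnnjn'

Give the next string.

Rewriting the 13 symbols of ijnjnnjnjnnjn one by one yields ij n jn n jn jn n jn n jn jn n jn; concatenated:

ijnjnnjnjnnjnnjnjnnjn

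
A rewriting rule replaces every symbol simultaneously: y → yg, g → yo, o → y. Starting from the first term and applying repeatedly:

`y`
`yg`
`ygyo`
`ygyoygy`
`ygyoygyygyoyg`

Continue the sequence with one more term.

Replace each of the 13 characters of ygyoygyygyoyg in place — yg yo yg y yg yo yg yg yo yg y yg yo — and concatenate.

ygyoygyygyoygygyoygyygyo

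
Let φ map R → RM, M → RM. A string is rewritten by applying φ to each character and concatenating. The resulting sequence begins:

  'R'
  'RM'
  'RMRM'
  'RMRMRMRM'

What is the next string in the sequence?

RMRMRMRMRMRMRMRM

Apply φ to RMRMRMRM symbol by symbol: R→RM, M→RM, R→RM, M→RM, R→RM, M→RM, R→RM, M→RM; joined: RM RM RM RM RM RM RM RM.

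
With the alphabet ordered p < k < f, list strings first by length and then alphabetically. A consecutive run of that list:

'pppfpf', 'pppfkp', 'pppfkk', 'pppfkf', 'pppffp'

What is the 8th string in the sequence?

Continuing the enumeration 3 steps past pppffp: pppffp → pppffk → pppfff → (answer).

ppkppp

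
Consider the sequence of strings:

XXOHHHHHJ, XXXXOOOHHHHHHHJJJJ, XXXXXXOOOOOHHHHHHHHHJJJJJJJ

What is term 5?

XXXXXXXXXXOOOOOOOOOHHHHHHHHHHHHHJJJJJJJJJJJJJ

Term n consists of 2n X's, followed by 2n-1 O's, followed by 2n+3 H's, followed by 3n-2 J's (n = 1, 2, …).
For term 5, n = 5, so the run lengths are 10, 9, 13, 13.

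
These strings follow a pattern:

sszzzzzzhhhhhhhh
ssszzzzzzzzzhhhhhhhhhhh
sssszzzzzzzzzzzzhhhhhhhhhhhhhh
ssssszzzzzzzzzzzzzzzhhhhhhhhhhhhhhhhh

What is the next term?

Each string has the form s^{n} z^{3n} h^{3n+2}, where the shown terms are n = 2, 3, 4, 5.
Setting n = 6 gives 6, 18, 20 characters in each block.

sssssszzzzzzzzzzzzzzzzzzhhhhhhhhhhhhhhhhhhhh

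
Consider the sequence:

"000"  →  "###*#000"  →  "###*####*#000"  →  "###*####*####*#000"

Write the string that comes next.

Every step adds ###*# at the front: s(k+1) = ###*#·s(k).
One more step from ###*####*####*#000 gives the answer.

###*####*####*####*#000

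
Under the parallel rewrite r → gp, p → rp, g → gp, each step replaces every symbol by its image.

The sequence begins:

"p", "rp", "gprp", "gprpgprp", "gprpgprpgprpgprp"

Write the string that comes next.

gprpgprpgprpgprpgprpgprpgprpgprp

Replace each of the 16 characters of gprpgprpgprpgprp in place — gp rp gp rp gp rp gp rp gp rp gp rp gp rp gp rp — and concatenate.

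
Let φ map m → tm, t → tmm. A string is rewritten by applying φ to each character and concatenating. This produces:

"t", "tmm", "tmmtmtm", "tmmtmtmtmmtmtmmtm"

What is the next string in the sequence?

Rewriting the 17 symbols of tmmtmtmtmmtmtmmtm one by one yields tmm tm tm tmm tm tmm tm tmm tm tm tmm tm tmm tm tm tmm tm; concatenated:

tmmtmtmtmmtmtmmtmtmmtmtmtmmtmtmmtmtmtmmtm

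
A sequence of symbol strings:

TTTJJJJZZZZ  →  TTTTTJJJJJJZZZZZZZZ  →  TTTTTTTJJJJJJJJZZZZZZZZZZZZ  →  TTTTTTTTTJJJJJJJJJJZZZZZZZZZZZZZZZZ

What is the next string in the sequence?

TTTTTTTTTTTJJJJJJJJJJJJZZZZZZZZZZZZZZZZZZZZ

Reading off run lengths: T runs 3, 5, 7, 9; J runs 4, 6, 8, 10; Z runs 4, 8, 12, 16 — each is linear in n (n = 1, 2, …).
At n = 5 the blocks have lengths 11, 12, 20.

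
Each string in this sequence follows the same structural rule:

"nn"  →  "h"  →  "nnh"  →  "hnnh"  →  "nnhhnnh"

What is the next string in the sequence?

This is a Fibonacci-style word recurrence s(k) = s(k−2)·s(k−1): e.g. nn·h = nnh.
The next term joins hnnh and nnhhnnh.

hnnhnnhhnnh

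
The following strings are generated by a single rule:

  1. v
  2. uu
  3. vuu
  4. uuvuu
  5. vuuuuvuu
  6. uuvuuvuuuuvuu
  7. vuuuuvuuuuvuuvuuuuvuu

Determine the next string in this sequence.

Each term (from the third on) is the two preceding terms concatenated in order: term 3 = v·uu = vuu.
Continuing: uuvuuvuuuuvuu · vuuuuvuuuuvuuvuuuuvuu gives term 8.

uuvuuvuuuuvuuvuuuuvuuuuvuuvuuuuvuu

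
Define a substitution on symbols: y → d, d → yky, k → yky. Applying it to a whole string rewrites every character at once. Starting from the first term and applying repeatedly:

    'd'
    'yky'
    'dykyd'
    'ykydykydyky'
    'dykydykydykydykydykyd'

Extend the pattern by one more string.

ykydykydykydykydykydykydykydykydykydykydyky

φ(dykydykydykydykydykyd) expands symbol-by-symbol to yky d yky d yky d yky d yky d yky d yky d yky d yky d yky d yky; joining the 21 pieces gives the next term.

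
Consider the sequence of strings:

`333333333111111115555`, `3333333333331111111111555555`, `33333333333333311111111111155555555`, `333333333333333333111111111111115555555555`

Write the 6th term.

33333333333333333333333311111111111111111155555555555555

Each string has the form 3^{3n} 1^{2n+2} 5^{2n-2}, where the shown terms are n = 3, 4, 5, 6.
At n = 8 the blocks have lengths 24, 18, 14.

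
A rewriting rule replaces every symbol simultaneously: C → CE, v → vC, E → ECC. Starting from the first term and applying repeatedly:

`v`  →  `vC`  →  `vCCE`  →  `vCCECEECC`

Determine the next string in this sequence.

Rewriting each symbol of vCCECEECC: v→vC, C→CE, C→CE, E→ECC, C→CE, E→ECC, E→ECC, C→CE, C→CE, which concatenates to vC CE CE ECC CE ECC ECC CE CE.

vCCECEECCCEECCECCCECE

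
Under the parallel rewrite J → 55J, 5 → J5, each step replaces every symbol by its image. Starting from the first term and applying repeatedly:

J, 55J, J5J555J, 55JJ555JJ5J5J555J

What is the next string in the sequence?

J5J555J55JJ5J5J555J55JJ555JJ555JJ5J5J555J

Applying the rule to each of the 17 symbols of 55JJ555JJ5J5J555J gives the pieces J5 J5 55J 55J J5 J5 J5 55J 55J J5 55J J5 55J J5 J5 J5 55J, which concatenate to the answer.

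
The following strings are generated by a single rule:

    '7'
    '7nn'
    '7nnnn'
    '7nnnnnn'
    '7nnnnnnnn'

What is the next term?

Every step adds nn to the end: s(k+1) = s(k)·nn.
Applying this once more to 7nnnnnnnn:

7nnnnnnnnnn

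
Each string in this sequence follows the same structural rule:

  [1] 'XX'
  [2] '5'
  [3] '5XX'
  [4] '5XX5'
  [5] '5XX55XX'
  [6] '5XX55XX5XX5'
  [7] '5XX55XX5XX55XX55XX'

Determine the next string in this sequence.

5XX55XX5XX55XX55XX5XX55XX5XX5

Each term (from the third on) is the previous term followed by the one before it: term 3 = 5·XX = 5XX.
Continuing: 5XX55XX5XX55XX55XX · 5XX55XX5XX5 gives term 8.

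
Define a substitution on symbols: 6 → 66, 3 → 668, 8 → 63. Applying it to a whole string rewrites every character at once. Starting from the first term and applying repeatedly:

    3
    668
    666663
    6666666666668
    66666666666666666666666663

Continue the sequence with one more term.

Rewriting the 26 symbols of 66666666666666666666666663 one by one yields 66 66 66 66 66 66 66 66 66 66 66 66 66 66 66 66 66 66 66 66 66 66 66 66 66 668; concatenated:

66666666666666666666666666666666666666666666666666668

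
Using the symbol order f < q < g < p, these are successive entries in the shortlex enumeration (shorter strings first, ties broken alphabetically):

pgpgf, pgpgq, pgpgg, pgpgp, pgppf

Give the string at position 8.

pgppp

Stepping forward 3 times from pgppf: pgppf → pgppq → pgppg, then the target.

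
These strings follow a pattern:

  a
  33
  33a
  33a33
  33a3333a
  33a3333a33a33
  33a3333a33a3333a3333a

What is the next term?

Each term (from the third on) is the previous term followed by the one before it: term 3 = 33·a = 33a.
The next term joins 33a3333a33a3333a3333a and 33a3333a33a33.

33a3333a33a3333a3333a33a3333a33a33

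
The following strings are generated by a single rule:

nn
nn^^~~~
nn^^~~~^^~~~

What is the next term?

The strings grow by a fixed suffix ^^~~~ each time.
So the next term is nn^^~~~^^~~~·^^~~~.

nn^^~~~^^~~~^^~~~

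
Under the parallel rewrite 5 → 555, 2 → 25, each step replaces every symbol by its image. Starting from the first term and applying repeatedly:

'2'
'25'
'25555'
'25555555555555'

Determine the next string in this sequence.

Replace each of the 14 characters of 25555555555555 in place — 25 555 555 555 555 555 555 555 555 555 555 555 555 555 — and concatenate.

25555555555555555555555555555555555555555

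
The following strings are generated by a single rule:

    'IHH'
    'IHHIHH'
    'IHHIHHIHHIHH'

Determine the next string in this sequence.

IHHIHHIHHIHHIHHIHHIHHIHH

s(k+1) = s(k)·s(k) — each term doubles the last.
So the next term is two copies of IHHIHHIHHIHH.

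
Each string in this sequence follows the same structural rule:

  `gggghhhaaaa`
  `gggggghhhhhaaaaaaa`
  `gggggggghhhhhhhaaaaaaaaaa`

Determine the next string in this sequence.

gggggggggghhhhhhhhhaaaaaaaaaaaaa

The n-th term is 2n g's then 2n-1 h's then 3n-2 a's, where the shown terms are n = 2, 3, 4.
For the next term, n = 5, so the run lengths are 10, 9, 13.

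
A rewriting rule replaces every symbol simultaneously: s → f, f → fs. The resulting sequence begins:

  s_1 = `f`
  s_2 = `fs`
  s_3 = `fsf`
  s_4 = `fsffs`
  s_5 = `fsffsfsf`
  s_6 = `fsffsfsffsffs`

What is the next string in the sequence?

Rewriting the 13 symbols of fsffsfsffsffs one by one yields fs f fs fs f fs f fs fs f fs fs f; concatenated:

fsffsfsffsffsfsffsfsf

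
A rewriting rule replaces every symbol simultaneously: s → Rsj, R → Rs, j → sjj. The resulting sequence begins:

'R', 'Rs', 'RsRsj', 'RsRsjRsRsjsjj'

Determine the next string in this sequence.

Rewriting the 13 symbols of RsRsjRsRsjsjj one by one yields Rs Rsj Rs Rsj sjj Rs Rsj Rs Rsj sjj Rsj sjj sjj; concatenated:

RsRsjRsRsjsjjRsRsjRsRsjsjjRsjsjjsjj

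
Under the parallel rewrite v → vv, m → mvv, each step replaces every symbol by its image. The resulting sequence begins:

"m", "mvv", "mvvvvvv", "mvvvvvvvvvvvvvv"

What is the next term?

φ(mvvvvvvvvvvvvvv) expands symbol-by-symbol to mvv vv vv vv vv vv vv vv vv vv vv vv vv vv vv; joining the 15 pieces gives the next term.

mvvvvvvvvvvvvvvvvvvvvvvvvvvvvvv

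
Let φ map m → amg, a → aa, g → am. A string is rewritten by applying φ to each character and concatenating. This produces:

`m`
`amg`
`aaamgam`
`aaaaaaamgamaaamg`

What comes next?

φ(aaaaaaamgamaaamg) expands symbol-by-symbol to aa aa aa aa aa aa aa amg am aa amg aa aa aa amg am; joining the 16 pieces gives the next term.

aaaaaaaaaaaaaaamgamaaamgaaaaaaamgam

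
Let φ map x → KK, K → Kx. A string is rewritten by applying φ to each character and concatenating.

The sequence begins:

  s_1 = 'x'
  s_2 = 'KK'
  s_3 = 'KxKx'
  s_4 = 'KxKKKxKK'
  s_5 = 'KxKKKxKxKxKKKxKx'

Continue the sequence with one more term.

Rewriting the 16 symbols of KxKKKxKxKxKKKxKx one by one yields Kx KK Kx Kx Kx KK Kx KK Kx KK Kx Kx Kx KK Kx KK; concatenated:

KxKKKxKxKxKKKxKKKxKKKxKxKxKKKxKK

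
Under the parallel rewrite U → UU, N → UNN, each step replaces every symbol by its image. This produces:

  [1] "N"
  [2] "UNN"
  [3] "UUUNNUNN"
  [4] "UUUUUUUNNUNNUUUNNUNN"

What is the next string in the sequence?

UUUUUUUUUUUUUUUNNUNNUUUNNUNNUUUUUUUNNUNNUUUNNUNN

φ(UUUUUUUNNUNNUUUNNUNN) expands symbol-by-symbol to UU UU UU UU UU UU UU UNN UNN UU UNN UNN UU UU UU UNN UNN UU UNN UNN; joining the 20 pieces gives the next term.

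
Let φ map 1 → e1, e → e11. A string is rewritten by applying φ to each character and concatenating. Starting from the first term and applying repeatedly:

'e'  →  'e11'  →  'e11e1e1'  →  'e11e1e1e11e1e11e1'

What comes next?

e11e1e1e11e1e11e1e11e1e1e11e1e11e1e1e11e1

Replace each of the 17 characters of e11e1e1e11e1e11e1 in place — e11 e1 e1 e11 e1 e11 e1 e11 e1 e1 e11 e1 e11 e1 e1 e11 e1 — and concatenate.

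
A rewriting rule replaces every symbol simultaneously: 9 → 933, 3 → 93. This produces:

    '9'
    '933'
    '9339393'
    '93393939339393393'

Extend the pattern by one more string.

Replace each of the 17 characters of 93393939339393393 in place — 933 93 93 933 93 933 93 933 93 93 933 93 933 93 93 933 93 — and concatenate.

93393939339393393933939393393933939393393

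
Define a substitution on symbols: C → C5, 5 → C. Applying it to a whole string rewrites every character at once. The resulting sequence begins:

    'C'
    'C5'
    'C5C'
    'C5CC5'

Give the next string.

C5CC5C5C

Rewriting each symbol of C5CC5: C→C5, 5→C, C→C5, C→C5, 5→C, which concatenates to C5 C C5 C5 C.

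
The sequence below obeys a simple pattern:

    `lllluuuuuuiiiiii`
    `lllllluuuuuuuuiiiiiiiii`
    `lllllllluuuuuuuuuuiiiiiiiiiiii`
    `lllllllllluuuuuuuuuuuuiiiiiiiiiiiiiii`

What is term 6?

Reading off run lengths: l runs 4, 6, 8, 10; u runs 6, 8, 10, 12; i runs 6, 9, 12, 15 — each is linear in n, where the shown terms are n = 2, 3, 4, 5.
Setting n = 7 gives 14, 16, 21 characters in each block.

lllllllllllllluuuuuuuuuuuuuuuuiiiiiiiiiiiiiiiiiiiii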